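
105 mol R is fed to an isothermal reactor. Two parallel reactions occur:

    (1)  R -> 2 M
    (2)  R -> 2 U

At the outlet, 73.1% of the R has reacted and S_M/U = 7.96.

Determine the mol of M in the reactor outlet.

136 mol

Conversion of R: R consumed = 0.731 × 105 = 76.75 mol = 1ξ₁ + 1ξ₂.
Selectivity: 2ξ₁ / (2ξ₂) = 7.96 → ξ₁ = 7.96 ξ₂.
Substitute: (1·7.96 + 1) ξ₂ = 76.75 → ξ₂ = 8.566 mol, ξ₁ = 68.19 mol.
Outlet amounts (n = n₀ + Σ ν·ξ):
  R: 105 − 1(68.19) − 1(8.566) = 28.25
  M: 0 + 2(68.19) = 136.4
  U: 0 + 2(8.566) = 17.13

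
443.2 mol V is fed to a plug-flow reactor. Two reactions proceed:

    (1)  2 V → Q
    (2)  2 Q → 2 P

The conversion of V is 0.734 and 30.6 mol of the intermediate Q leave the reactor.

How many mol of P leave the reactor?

Conversion of V: V consumed = 2ξ₁ = 0.734 × 443.2 → ξ₁ = 162.7 mol.
Q balance: n_Q = 0 + 1ξ₁ − 2ξ₂ = 30.6 → ξ₂ = (1·162.7 − 30.6)/2 = 66.03 mol.
Outlet amounts (n = n₀ + Σ ν·ξ):
  V: 443.2 − 2(162.7) = 117.9
  Q: 0 + 1(162.7) − 2(66.03) = 30.6
  P: 0 + 2(66.03) = 132.1

132 mol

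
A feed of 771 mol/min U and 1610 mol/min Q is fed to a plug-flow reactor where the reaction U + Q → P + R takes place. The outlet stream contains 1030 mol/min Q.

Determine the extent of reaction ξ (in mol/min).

For Q: n = n₀ − 1ξ → 1030 = 1610 − 1ξ, giving ξ = 580 mol/min.
Outlet amounts (n = n₀ + ν ξ):
  U: 771 − 1(580) = 191
  Q: 1610 − 1(580) = 1030
  P: 0 + 1(580) = 580
  R: 0 + 1(580) = 580

ξ = 580 mol/min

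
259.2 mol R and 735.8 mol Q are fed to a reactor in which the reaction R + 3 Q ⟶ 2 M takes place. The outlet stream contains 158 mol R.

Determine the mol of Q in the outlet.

432 mol

For R: n = n₀ − 1ξ → 158 = 259.2 − 1ξ, giving ξ = 101.2 mol.
Outlet amounts (n = n₀ + ν ξ):
  R: 259.2 − 1(101.2) = 158
  Q: 735.8 − 3(101.2) = 432.2
  M: 0 + 2(101.2) = 202.4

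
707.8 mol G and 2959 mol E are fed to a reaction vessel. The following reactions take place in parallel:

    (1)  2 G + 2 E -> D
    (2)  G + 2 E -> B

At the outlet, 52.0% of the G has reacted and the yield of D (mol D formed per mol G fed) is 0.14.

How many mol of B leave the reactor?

170 mol

Yield of D: 1ξ₁ / 707.8 = 0.14 → ξ₁ = 99.09 mol.
Conversion of G: 2ξ₁ + 1ξ₂ = 0.52 × 707.8 = 368.1 → ξ₂ = 169.9 mol.
Outlet amounts (n = n₀ + Σ ν·ξ):
  G: 707.8 − 2(99.09) − 1(169.9) = 339.7
  E: 2959 − 2(99.09) − 2(169.9) = 2421
  D: 0 + 1(99.09) = 99.09
  B: 0 + 1(169.9) = 169.9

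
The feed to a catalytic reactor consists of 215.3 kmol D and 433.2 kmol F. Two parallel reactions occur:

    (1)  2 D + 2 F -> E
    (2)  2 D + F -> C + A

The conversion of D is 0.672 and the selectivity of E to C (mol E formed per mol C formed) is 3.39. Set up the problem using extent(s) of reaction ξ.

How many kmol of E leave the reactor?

Conversion of D: D consumed = 0.672 × 215.3 = 144.7 kmol = 2ξ₁ + 2ξ₂.
Selectivity: 1ξ₁ / (1ξ₂) = 3.39 → ξ₁ = 3.39 ξ₂.
Substitute: (2·3.39 + 2) ξ₂ = 144.7 → ξ₂ = 16.48 kmol, ξ₁ = 55.86 kmol.
Outlet amounts (n = n₀ + Σ ν·ξ):
  D: 215.3 − 2(55.86) − 2(16.48) = 70.62
  F: 433.2 − 2(55.86) − 1(16.48) = 305
  E: 0 + 1(55.86) = 55.86
  C: 0 + 1(16.48) = 16.48
  A: 0 + 1(16.48) = 16.48

55.9 kmol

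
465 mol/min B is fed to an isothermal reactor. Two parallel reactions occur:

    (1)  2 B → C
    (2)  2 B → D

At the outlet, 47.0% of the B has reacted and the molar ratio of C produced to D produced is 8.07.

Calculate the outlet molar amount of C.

97.2 mol/min

Conversion of B: B consumed = 0.47 × 465 = 218.5 mol/min = 2ξ₁ + 2ξ₂.
Selectivity: 1ξ₁ / (1ξ₂) = 8.07 → ξ₁ = 8.07 ξ₂.
Substitute: (2·8.07 + 2) ξ₂ = 218.5 → ξ₂ = 12.05 mol/min, ξ₁ = 97.23 mol/min.
Outlet amounts (n = n₀ + Σ ν·ξ):
  B: 465 − 2(97.23) − 2(12.05) = 246.5
  C: 0 + 1(97.23) = 97.23
  D: 0 + 1(12.05) = 12.05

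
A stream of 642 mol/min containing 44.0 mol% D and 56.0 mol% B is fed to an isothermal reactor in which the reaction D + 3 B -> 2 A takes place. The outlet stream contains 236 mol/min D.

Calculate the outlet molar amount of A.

For D: n = n₀ − 1ξ → 236 = 282.5 − 1ξ, giving ξ = 46.48 mol/min.
Outlet amounts (n = n₀ + ν ξ):
  D: 282.5 − 1(46.48) = 236
  B: 359.5 − 3(46.48) = 220.1
  A: 0 + 2(46.48) = 92.96

93 mol/min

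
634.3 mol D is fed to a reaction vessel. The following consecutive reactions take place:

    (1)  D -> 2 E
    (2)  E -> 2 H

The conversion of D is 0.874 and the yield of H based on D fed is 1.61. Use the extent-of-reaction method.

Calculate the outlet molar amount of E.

Conversion of D: D consumed = 1ξ₁ = 0.874 × 634.3 → ξ₁ = 554.4 mol.
Yield of H: 2ξ₂ / 634.3 = 1.61 → ξ₂ = 510.6 mol.
Outlet amounts (n = n₀ + Σ ν·ξ):
  D: 634.3 − 1(554.4) = 79.92
  E: 0 + 2(554.4) − 1(510.6) = 598.1
  H: 0 + 2(510.6) = 1021

598 mol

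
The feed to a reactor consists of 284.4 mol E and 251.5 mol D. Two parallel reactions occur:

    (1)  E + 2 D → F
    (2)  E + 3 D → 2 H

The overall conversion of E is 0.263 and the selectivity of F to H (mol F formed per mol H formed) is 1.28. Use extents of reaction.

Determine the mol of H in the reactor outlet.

42 mol

Conversion of E: E consumed = 0.263 × 284.4 = 74.8 mol = 1ξ₁ + 1ξ₂.
Selectivity: 1ξ₁ / (2ξ₂) = 1.28 → ξ₁ = 2.56 ξ₂.
Substitute: (1·2.56 + 1) ξ₂ = 74.8 → ξ₂ = 21.01 mol, ξ₁ = 53.79 mol.
Outlet amounts (n = n₀ + Σ ν·ξ):
  E: 284.4 − 1(53.79) − 1(21.01) = 209.6
  D: 251.5 − 2(53.79) − 3(21.01) = 80.9
  F: 0 + 1(53.79) = 53.79
  H: 0 + 2(21.01) = 42.02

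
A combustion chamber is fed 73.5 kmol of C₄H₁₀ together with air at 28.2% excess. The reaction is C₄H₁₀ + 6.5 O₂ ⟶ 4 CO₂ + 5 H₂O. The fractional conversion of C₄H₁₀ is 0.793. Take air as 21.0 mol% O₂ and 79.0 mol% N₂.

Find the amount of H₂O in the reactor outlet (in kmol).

291 kmol

Stoichiometric O₂ = 6.5 × 73.5 = 477.8 kmol; O₂ fed = 477.8 × 1.282 = 612.5 kmol.
N₂ fed = 612.5 × 79/21 = 2304 kmol.
Fuel reacted = 0.793 × 73.5 → ξ = 58.29 kmol.
Outlet (n = n₀ + ν ξ):
  C₄H₁₀: 73.5 − 1(58.29) = 15.21
  O₂: 612.5 − 6.5(58.29) = 233.6
  N₂: 2304 (inert)
  CO₂: 0 + 4(58.29) = 233.1
  H₂O: 0 + 5(58.29) = 291.4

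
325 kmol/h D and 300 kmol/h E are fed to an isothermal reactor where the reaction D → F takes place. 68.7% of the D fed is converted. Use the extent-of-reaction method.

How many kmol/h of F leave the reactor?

D reacted = 0.687 × 325 = 223.3 kmol/h; ν_D = −1, so ξ = 223.3/1 = 223.3 kmol/h.
Outlet amounts (n = n₀ + ν ξ):
  D: 325 − 1(223.3) = 101.7
  F: 0 + 1(223.3) = 223.3
  E: 300 (inert)

223 kmol/h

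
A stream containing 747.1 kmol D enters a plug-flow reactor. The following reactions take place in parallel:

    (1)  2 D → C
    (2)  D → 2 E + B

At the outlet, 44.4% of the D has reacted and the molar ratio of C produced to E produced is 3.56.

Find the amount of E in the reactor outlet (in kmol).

43.5 kmol

Conversion of D: D consumed = 0.444 × 747.1 = 331.7 kmol = 2ξ₁ + 1ξ₂.
Selectivity: 1ξ₁ / (2ξ₂) = 3.56 → ξ₁ = 7.12 ξ₂.
Substitute: (2·7.12 + 1) ξ₂ = 331.7 → ξ₂ = 21.77 kmol, ξ₁ = 155 kmol.
Outlet amounts (n = n₀ + Σ ν·ξ):
  D: 747.1 − 2(155) − 1(21.77) = 415.4
  C: 0 + 1(155) = 155
  E: 0 + 2(21.77) = 43.53
  B: 0 + 1(21.77) = 21.77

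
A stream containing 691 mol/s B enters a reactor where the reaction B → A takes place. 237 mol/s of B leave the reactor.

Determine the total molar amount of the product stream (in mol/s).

691 mol/s

For B: n = n₀ − 1ξ → 237 = 691 − 1ξ, giving ξ = 454 mol/s.
Outlet amounts (n = n₀ + ν ξ):
  B: 691 − 1(454) = 237
  A: 0 + 1(454) = 454
Total out = 237 + 454 = 691 mol/s.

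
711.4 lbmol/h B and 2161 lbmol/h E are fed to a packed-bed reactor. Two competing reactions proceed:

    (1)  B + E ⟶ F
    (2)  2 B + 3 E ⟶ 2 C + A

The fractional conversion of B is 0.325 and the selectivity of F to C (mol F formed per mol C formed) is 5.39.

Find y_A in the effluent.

Conversion of B: B consumed = 0.325 × 711.4 = 231.2 lbmol/h = 1ξ₁ + 2ξ₂.
Selectivity: 1ξ₁ / (2ξ₂) = 5.39 → ξ₁ = 10.78 ξ₂.
Substitute: (1·10.78 + 2) ξ₂ = 231.2 → ξ₂ = 18.09 lbmol/h, ξ₁ = 195 lbmol/h.
Outlet amounts (n = n₀ + Σ ν·ξ):
  B: 711.4 − 1(195) − 2(18.09) = 480.2
  E: 2161 − 1(195) − 3(18.09) = 1912
  F: 0 + 1(195) = 195
  C: 0 + 2(18.09) = 36.18
  A: 0 + 1(18.09) = 18.09
Total out = 2641 lbmol/h; y_A = 18.09 / 2641 = 0.00685.

0.00685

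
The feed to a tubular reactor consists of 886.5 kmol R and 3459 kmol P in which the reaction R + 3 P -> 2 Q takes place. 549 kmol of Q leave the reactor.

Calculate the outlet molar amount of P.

For Q: n = n₀ + 2ξ → 549 = 0 + 2ξ, giving ξ = 274.5 kmol.
Outlet amounts (n = n₀ + ν ξ):
  R: 886.5 − 1(274.5) = 612
  P: 3459 − 3(274.5) = 2636
  Q: 0 + 2(274.5) = 549

2640 kmol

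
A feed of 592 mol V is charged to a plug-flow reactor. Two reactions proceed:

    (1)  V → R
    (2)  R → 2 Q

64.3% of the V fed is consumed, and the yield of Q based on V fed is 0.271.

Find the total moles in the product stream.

672 mol

Conversion of V: V consumed = 1ξ₁ = 0.643 × 592 → ξ₁ = 380.7 mol.
Yield of Q: 2ξ₂ / 592 = 0.271 → ξ₂ = 80.22 mol.
Outlet amounts (n = n₀ + Σ ν·ξ):
  V: 592 − 1(380.7) = 211.3
  R: 0 + 1(380.7) − 1(80.22) = 300.4
  Q: 0 + 2(80.22) = 160.4
Total out = 211.3 + 300.4 + 160.4 = 672.2 mol.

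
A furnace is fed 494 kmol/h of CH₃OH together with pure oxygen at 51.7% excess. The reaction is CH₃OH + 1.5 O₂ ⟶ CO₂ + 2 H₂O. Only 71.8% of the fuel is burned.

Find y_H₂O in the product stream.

0.395

Stoichiometric O₂ = 1.5 × 494 = 741 kmol/h; O₂ fed = 741 × 1.517 = 1124 kmol/h.
Fuel reacted = 0.718 × 494 → ξ = 354.7 kmol/h.
Outlet (n = n₀ + ν ξ):
  CH₃OH: 494 − 1(354.7) = 139.3
  O₂: 1124 − 1.5(354.7) = 592.1
  CO₂: 0 + 1(354.7) = 354.7
  H₂O: 0 + 2(354.7) = 709.4
Total out = 1795 kmol/h; y_H₂O = 709.4 / 1795 = 0.3951.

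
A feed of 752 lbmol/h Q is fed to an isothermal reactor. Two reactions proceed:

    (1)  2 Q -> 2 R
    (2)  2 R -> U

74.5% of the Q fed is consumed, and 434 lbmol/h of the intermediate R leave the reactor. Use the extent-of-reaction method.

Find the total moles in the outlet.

689 lbmol/h

Conversion of Q: Q consumed = 2ξ₁ = 0.745 × 752 → ξ₁ = 280.1 lbmol/h.
R balance: n_R = 0 + 2ξ₁ − 2ξ₂ = 434 → ξ₂ = (2·280.1 − 434)/2 = 63.12 lbmol/h.
Outlet amounts (n = n₀ + Σ ν·ξ):
  Q: 752 − 2(280.1) = 191.8
  R: 0 + 2(280.1) − 2(63.12) = 434
  U: 0 + 1(63.12) = 63.12
Total out = 191.8 + 434 + 63.12 = 688.9 lbmol/h.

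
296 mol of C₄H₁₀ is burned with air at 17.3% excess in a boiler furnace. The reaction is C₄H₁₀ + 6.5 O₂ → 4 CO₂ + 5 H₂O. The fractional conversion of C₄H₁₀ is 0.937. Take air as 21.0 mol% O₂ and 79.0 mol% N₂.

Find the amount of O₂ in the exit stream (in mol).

454 mol

Stoichiometric O₂ = 6.5 × 296 = 1924 mol; O₂ fed = 1924 × 1.173 = 2257 mol.
N₂ fed = 2257 × 79/21 = 8490 mol.
Fuel reacted = 0.937 × 296 → ξ = 277.4 mol.
Outlet (n = n₀ + ν ξ):
  C₄H₁₀: 296 − 1(277.4) = 18.65
  O₂: 2257 − 6.5(277.4) = 454.1
  N₂: 8490 (inert)
  CO₂: 0 + 4(277.4) = 1109
  H₂O: 0 + 5(277.4) = 1387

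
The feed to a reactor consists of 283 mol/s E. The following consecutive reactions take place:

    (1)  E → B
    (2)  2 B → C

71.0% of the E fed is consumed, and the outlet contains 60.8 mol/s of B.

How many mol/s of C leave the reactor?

70.1 mol/s

Conversion of E: E consumed = 1ξ₁ = 0.71 × 283 → ξ₁ = 200.9 mol/s.
B balance: n_B = 0 + 1ξ₁ − 2ξ₂ = 60.8 → ξ₂ = (1·200.9 − 60.8)/2 = 70.06 mol/s.
Outlet amounts (n = n₀ + Σ ν·ξ):
  E: 283 − 1(200.9) = 82.07
  B: 0 + 1(200.9) − 2(70.06) = 60.8
  C: 0 + 1(70.06) = 70.06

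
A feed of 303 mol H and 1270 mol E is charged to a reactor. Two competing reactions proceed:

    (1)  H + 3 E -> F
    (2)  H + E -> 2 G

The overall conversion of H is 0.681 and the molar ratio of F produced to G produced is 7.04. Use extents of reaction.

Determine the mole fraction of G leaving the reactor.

0.0275

Conversion of H: H consumed = 0.681 × 303 = 206.3 mol = 1ξ₁ + 1ξ₂.
Selectivity: 1ξ₁ / (2ξ₂) = 7.04 → ξ₁ = 14.08 ξ₂.
Substitute: (1·14.08 + 1) ξ₂ = 206.3 → ξ₂ = 13.68 mol, ξ₁ = 192.7 mol.
Outlet amounts (n = n₀ + Σ ν·ξ):
  H: 303 − 1(192.7) − 1(13.68) = 96.66
  E: 1270 − 3(192.7) − 1(13.68) = 678.3
  F: 0 + 1(192.7) = 192.7
  G: 0 + 2(13.68) = 27.37
Total out = 995 mol; y_G = 27.37 / 995 = 0.0275.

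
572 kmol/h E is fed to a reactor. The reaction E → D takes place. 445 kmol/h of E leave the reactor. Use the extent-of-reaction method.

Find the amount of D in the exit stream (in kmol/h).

For E: n = n₀ − 1ξ → 445 = 572 − 1ξ, giving ξ = 127 kmol/h.
Outlet amounts (n = n₀ + ν ξ):
  E: 572 − 1(127) = 445
  D: 0 + 1(127) = 127

127 kmol/h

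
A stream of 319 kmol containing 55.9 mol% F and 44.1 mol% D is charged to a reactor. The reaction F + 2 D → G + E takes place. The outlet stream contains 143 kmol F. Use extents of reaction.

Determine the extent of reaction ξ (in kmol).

For F: n = n₀ − 1ξ → 143 = 178.3 − 1ξ, giving ξ = 35.32 kmol.
Outlet amounts (n = n₀ + ν ξ):
  F: 178.3 − 1(35.32) = 143
  D: 140.7 − 2(35.32) = 70.04
  G: 0 + 1(35.32) = 35.32
  E: 0 + 1(35.32) = 35.32

ξ = 35.3 kmol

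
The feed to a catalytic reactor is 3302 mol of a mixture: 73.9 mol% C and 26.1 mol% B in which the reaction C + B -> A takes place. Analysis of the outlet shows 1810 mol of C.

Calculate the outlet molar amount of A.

For C: n = n₀ − 1ξ → 1810 = 2440 − 1ξ, giving ξ = 630.2 mol.
Outlet amounts (n = n₀ + ν ξ):
  C: 2440 − 1(630.2) = 1810
  B: 861.8 − 1(630.2) = 231.6
  A: 0 + 1(630.2) = 630.2

630 mol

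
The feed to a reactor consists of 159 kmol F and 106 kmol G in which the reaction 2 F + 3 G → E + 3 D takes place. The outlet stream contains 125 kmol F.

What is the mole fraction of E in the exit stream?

For F: n = n₀ − 2ξ → 125 = 159 − 2ξ, giving ξ = 17 kmol.
Outlet amounts (n = n₀ + ν ξ):
  F: 159 − 2(17) = 125
  G: 106 − 3(17) = 55
  E: 0 + 1(17) = 17
  D: 0 + 3(17) = 51
Total out = 248 kmol; y_E = 17 / 248 = 0.06855.

0.0685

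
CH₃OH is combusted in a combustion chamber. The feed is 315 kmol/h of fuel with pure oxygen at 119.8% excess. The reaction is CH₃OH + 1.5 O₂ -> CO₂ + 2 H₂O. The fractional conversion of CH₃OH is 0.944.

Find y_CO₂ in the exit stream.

Stoichiometric O₂ = 1.5 × 315 = 472.5 kmol/h; O₂ fed = 472.5 × 2.198 = 1039 kmol/h.
Fuel reacted = 0.944 × 315 → ξ = 297.4 kmol/h.
Outlet (n = n₀ + ν ξ):
  CH₃OH: 315 − 1(297.4) = 17.64
  O₂: 1039 − 1.5(297.4) = 592.5
  CO₂: 0 + 1(297.4) = 297.4
  H₂O: 0 + 2(297.4) = 594.7
Total out = 1502 kmol/h; y_CO₂ = 297.4 / 1502 = 0.1979.

0.198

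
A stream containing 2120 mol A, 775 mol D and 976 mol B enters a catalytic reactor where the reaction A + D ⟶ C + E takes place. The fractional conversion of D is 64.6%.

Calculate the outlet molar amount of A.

D reacted = 0.646 × 775 = 500.7 mol; ν_D = −1, so ξ = 500.7/1 = 500.7 mol.
Outlet amounts (n = n₀ + ν ξ):
  A: 2120 − 1(500.7) = 1619
  D: 775 − 1(500.7) = 274.3
  C: 0 + 1(500.7) = 500.7
  E: 0 + 1(500.7) = 500.7
  B: 976 (inert)

1620 mol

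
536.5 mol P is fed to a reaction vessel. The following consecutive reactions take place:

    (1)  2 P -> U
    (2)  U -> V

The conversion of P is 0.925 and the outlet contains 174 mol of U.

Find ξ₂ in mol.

ξ₂ = 74.1 mol

Conversion of P: P consumed = 2ξ₁ = 0.925 × 536.5 → ξ₁ = 248.1 mol.
U balance: n_U = 0 + 1ξ₁ − 1ξ₂ = 174 → ξ₂ = (1·248.1 − 174)/1 = 74.13 mol.
Outlet amounts (n = n₀ + Σ ν·ξ):
  P: 536.5 − 2(248.1) = 40.24
  U: 0 + 1(248.1) − 1(74.13) = 174
  V: 0 + 1(74.13) = 74.13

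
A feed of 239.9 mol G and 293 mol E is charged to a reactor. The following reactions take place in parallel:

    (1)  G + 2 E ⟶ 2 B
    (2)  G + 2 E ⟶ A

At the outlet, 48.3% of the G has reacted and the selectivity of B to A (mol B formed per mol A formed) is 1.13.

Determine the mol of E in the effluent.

61.3 mol

Conversion of G: G consumed = 0.483 × 239.9 = 115.9 mol = 1ξ₁ + 1ξ₂.
Selectivity: 2ξ₁ / (1ξ₂) = 1.13 → ξ₁ = 0.565 ξ₂.
Substitute: (1·0.565 + 1) ξ₂ = 115.9 → ξ₂ = 74.04 mol, ξ₁ = 41.83 mol.
Outlet amounts (n = n₀ + Σ ν·ξ):
  G: 239.9 − 1(41.83) − 1(74.04) = 124
  E: 293 − 2(41.83) − 2(74.04) = 61.26
  B: 0 + 2(41.83) = 83.66
  A: 0 + 1(74.04) = 74.04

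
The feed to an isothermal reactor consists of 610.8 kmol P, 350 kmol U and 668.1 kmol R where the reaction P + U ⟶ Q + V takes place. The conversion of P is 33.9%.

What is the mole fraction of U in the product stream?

0.0878

P reacted = 0.339 × 610.8 = 207.1 kmol; ν_P = −1, so ξ = 207.1/1 = 207.1 kmol.
Outlet amounts (n = n₀ + ν ξ):
  P: 610.8 − 1(207.1) = 403.7
  U: 350 − 1(207.1) = 142.9
  Q: 0 + 1(207.1) = 207.1
  V: 0 + 1(207.1) = 207.1
  R: 668.1 (inert)
Total out = 1629 kmol; y_U = 142.9 / 1629 = 0.08775.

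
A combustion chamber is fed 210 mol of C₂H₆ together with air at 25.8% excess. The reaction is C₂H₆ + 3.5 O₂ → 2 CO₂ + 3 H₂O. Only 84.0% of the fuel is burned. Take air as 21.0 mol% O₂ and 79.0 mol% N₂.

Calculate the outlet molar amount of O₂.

307 mol

Stoichiometric O₂ = 3.5 × 210 = 735 mol; O₂ fed = 735 × 1.258 = 924.6 mol.
N₂ fed = 924.6 × 79/21 = 3478 mol.
Fuel reacted = 0.84 × 210 → ξ = 176.4 mol.
Outlet (n = n₀ + ν ξ):
  C₂H₆: 210 − 1(176.4) = 33.6
  O₂: 924.6 − 3.5(176.4) = 307.2
  N₂: 3478 (inert)
  CO₂: 0 + 2(176.4) = 352.8
  H₂O: 0 + 3(176.4) = 529.2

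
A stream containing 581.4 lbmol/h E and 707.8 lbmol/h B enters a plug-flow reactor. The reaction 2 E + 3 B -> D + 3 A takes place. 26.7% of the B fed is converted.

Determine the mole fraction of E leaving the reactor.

0.371

B reacted = 0.267 × 707.8 = 189 lbmol/h; ν_B = −3, so ξ = 189/3 = 62.99 lbmol/h.
Outlet amounts (n = n₀ + ν ξ):
  E: 581.4 − 2(62.99) = 455.4
  B: 707.8 − 3(62.99) = 518.8
  D: 0 + 1(62.99) = 62.99
  A: 0 + 3(62.99) = 189
Total out = 1226 lbmol/h; y_E = 455.4 / 1226 = 0.3714.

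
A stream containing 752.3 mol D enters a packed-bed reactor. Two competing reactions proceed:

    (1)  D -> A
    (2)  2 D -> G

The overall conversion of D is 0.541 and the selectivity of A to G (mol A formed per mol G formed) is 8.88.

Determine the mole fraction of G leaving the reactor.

Conversion of D: D consumed = 0.541 × 752.3 = 407 mol = 1ξ₁ + 2ξ₂.
Selectivity: 1ξ₁ / (1ξ₂) = 8.88 → ξ₁ = 8.88 ξ₂.
Substitute: (1·8.88 + 2) ξ₂ = 407 → ξ₂ = 37.41 mol, ξ₁ = 332.2 mol.
Outlet amounts (n = n₀ + Σ ν·ξ):
  D: 752.3 − 1(332.2) − 2(37.41) = 345.3
  A: 0 + 1(332.2) = 332.2
  G: 0 + 1(37.41) = 37.41
Total out = 714.9 mol; y_G = 37.41 / 714.9 = 0.05233.

0.0523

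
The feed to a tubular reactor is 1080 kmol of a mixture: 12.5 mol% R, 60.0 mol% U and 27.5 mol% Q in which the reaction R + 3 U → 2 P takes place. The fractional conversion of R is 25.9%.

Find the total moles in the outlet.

1010 kmol

R reacted = 0.259 × 135 = 34.97 kmol; ν_R = −1, so ξ = 34.97/1 = 34.97 kmol.
Outlet amounts (n = n₀ + ν ξ):
  R: 135 − 1(34.97) = 100
  U: 648 − 3(34.97) = 543.1
  P: 0 + 2(34.97) = 69.93
  Q: 297 (inert)
Total out = 100 + 543.1 + 69.93 + 297 = 1010 kmol.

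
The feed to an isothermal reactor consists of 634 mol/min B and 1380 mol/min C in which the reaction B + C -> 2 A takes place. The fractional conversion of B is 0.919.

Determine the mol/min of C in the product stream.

B reacted = 0.919 × 634 = 582.6 mol/min; ν_B = −1, so ξ = 582.6/1 = 582.6 mol/min.
Outlet amounts (n = n₀ + ν ξ):
  B: 634 − 1(582.6) = 51.35
  C: 1380 − 1(582.6) = 797.4
  A: 0 + 2(582.6) = 1165

797 mol/min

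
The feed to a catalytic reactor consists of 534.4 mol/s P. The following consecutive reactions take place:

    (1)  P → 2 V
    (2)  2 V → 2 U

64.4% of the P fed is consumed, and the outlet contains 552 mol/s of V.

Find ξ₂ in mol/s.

ξ₂ = 68.2 mol/s

Conversion of P: P consumed = 1ξ₁ = 0.644 × 534.4 → ξ₁ = 344.2 mol/s.
V balance: n_V = 0 + 2ξ₁ − 2ξ₂ = 552 → ξ₂ = (2·344.2 − 552)/2 = 68.15 mol/s.
Outlet amounts (n = n₀ + Σ ν·ξ):
  P: 534.4 − 1(344.2) = 190.2
  V: 0 + 2(344.2) − 2(68.15) = 552
  U: 0 + 2(68.15) = 136.3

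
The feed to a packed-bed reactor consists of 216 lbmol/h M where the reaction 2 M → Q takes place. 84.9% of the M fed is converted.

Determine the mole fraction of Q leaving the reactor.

M reacted = 0.849 × 216 = 183.4 lbmol/h; ν_M = −2, so ξ = 183.4/2 = 91.69 lbmol/h.
Outlet amounts (n = n₀ + ν ξ):
  M: 216 − 2(91.69) = 32.62
  Q: 0 + 1(91.69) = 91.69
Total out = 124.3 lbmol/h; y_Q = 91.69 / 124.3 = 0.7376.

0.738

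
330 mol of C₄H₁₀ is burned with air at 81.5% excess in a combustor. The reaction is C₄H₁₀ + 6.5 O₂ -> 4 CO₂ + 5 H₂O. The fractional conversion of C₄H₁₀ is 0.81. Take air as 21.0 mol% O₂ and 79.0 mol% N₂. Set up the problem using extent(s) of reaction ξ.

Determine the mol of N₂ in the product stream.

Stoichiometric O₂ = 6.5 × 330 = 2145 mol; O₂ fed = 2145 × 1.815 = 3893 mol.
N₂ fed = 3893 × 79/21 = 14650 mol.
Fuel reacted = 0.81 × 330 → ξ = 267.3 mol.
Outlet (n = n₀ + ν ξ):
  C₄H₁₀: 330 − 1(267.3) = 62.7
  O₂: 3893 − 6.5(267.3) = 2156
  N₂: 14650 (inert)
  CO₂: 0 + 4(267.3) = 1069
  H₂O: 0 + 5(267.3) = 1336

14600 mol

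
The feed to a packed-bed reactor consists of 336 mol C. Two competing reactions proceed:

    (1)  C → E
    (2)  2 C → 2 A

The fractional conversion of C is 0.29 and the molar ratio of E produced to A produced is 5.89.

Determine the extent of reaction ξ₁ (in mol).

Conversion of C: C consumed = 0.29 × 336 = 97.44 mol = 1ξ₁ + 2ξ₂.
Selectivity: 1ξ₁ / (2ξ₂) = 5.89 → ξ₁ = 11.78 ξ₂.
Substitute: (1·11.78 + 2) ξ₂ = 97.44 → ξ₂ = 7.071 mol, ξ₁ = 83.3 mol.
Outlet amounts (n = n₀ + Σ ν·ξ):
  C: 336 − 1(83.3) − 2(7.071) = 238.6
  E: 0 + 1(83.3) = 83.3
  A: 0 + 2(7.071) = 14.14

ξ₁ = 83.3 mol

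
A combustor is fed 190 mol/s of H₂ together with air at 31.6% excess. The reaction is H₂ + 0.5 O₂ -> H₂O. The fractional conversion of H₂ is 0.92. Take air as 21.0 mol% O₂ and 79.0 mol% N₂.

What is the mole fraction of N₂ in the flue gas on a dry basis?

Stoichiometric O₂ = 0.5 × 190 = 95 mol/s; O₂ fed = 95 × 1.316 = 125 mol/s.
N₂ fed = 125 × 79/21 = 470.3 mol/s.
Fuel reacted = 0.92 × 190 → ξ = 174.8 mol/s.
Outlet (n = n₀ + ν ξ):
  H₂: 190 − 1(174.8) = 15.2
  O₂: 125 − 0.5(174.8) = 37.62
  N₂: 470.3 (inert)
  H₂O: 0 + 1(174.8) = 174.8
Dry total = 523.1 mol/s; y_N₂ (dry) = 470.3 / 523.1 = 0.899.

0.899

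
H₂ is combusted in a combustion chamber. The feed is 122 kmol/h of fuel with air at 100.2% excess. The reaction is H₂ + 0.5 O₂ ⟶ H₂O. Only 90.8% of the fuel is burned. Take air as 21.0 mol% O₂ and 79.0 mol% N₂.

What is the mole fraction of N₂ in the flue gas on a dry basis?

Stoichiometric O₂ = 0.5 × 122 = 61 kmol/h; O₂ fed = 61 × 2.002 = 122.1 kmol/h.
N₂ fed = 122.1 × 79/21 = 459.4 kmol/h.
Fuel reacted = 0.908 × 122 → ξ = 110.8 kmol/h.
Outlet (n = n₀ + ν ξ):
  H₂: 122 − 1(110.8) = 11.22
  O₂: 122.1 − 0.5(110.8) = 66.73
  N₂: 459.4 (inert)
  H₂O: 0 + 1(110.8) = 110.8
Dry total = 537.4 kmol/h; y_N₂ (dry) = 459.4 / 537.4 = 0.8549.

0.855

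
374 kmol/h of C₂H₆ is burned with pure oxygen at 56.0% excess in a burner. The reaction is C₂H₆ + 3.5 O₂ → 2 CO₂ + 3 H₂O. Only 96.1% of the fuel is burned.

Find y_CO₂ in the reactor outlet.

0.277

Stoichiometric O₂ = 3.5 × 374 = 1309 kmol/h; O₂ fed = 1309 × 1.560 = 2042 kmol/h.
Fuel reacted = 0.961 × 374 → ξ = 359.4 kmol/h.
Outlet (n = n₀ + ν ξ):
  C₂H₆: 374 − 1(359.4) = 14.59
  O₂: 2042 − 3.5(359.4) = 784.1
  CO₂: 0 + 2(359.4) = 718.8
  H₂O: 0 + 3(359.4) = 1078
Total out = 2596 kmol/h; y_CO₂ = 718.8 / 2596 = 0.2769.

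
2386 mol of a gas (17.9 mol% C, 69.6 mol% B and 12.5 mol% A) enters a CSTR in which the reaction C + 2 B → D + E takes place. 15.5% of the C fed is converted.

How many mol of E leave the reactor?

C reacted = 0.155 × 427.1 = 66.2 mol; ν_C = −1, so ξ = 66.2/1 = 66.2 mol.
Outlet amounts (n = n₀ + ν ξ):
  C: 427.1 − 1(66.2) = 360.9
  B: 1661 − 2(66.2) = 1528
  D: 0 + 1(66.2) = 66.2
  E: 0 + 1(66.2) = 66.2
  A: 298.2 (inert)

66.2 mol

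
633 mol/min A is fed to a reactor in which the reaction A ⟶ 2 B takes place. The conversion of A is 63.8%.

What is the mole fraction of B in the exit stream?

A reacted = 0.638 × 633 = 403.9 mol/min; ν_A = −1, so ξ = 403.9/1 = 403.9 mol/min.
Outlet amounts (n = n₀ + ν ξ):
  A: 633 − 1(403.9) = 229.1
  B: 0 + 2(403.9) = 807.7
Total out = 1037 mol/min; y_B = 807.7 / 1037 = 0.779.

0.779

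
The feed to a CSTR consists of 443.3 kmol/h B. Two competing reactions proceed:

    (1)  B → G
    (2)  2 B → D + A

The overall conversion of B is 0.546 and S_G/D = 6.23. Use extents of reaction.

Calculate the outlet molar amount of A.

29.4 kmol/h

Conversion of B: B consumed = 0.546 × 443.3 = 242 kmol/h = 1ξ₁ + 2ξ₂.
Selectivity: 1ξ₁ / (1ξ₂) = 6.23 → ξ₁ = 6.23 ξ₂.
Substitute: (1·6.23 + 2) ξ₂ = 242 → ξ₂ = 29.41 kmol/h, ξ₁ = 183.2 kmol/h.
Outlet amounts (n = n₀ + Σ ν·ξ):
  B: 443.3 − 1(183.2) − 2(29.41) = 201.3
  G: 0 + 1(183.2) = 183.2
  D: 0 + 1(29.41) = 29.41
  A: 0 + 1(29.41) = 29.41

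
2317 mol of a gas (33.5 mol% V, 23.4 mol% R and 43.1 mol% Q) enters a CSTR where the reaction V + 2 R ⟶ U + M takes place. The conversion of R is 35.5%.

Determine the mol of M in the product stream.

96.2 mol

R reacted = 0.355 × 542.2 = 192.5 mol; ν_R = −2, so ξ = 192.5/2 = 96.24 mol.
Outlet amounts (n = n₀ + ν ξ):
  V: 776.2 − 1(96.24) = 680
  R: 542.2 − 2(96.24) = 349.7
  U: 0 + 1(96.24) = 96.24
  M: 0 + 1(96.24) = 96.24
  Q: 998.6 (inert)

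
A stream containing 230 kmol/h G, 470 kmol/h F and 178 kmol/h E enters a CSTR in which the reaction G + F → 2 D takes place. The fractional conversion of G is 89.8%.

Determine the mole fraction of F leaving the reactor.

G reacted = 0.898 × 230 = 206.5 kmol/h; ν_G = −1, so ξ = 206.5/1 = 206.5 kmol/h.
Outlet amounts (n = n₀ + ν ξ):
  G: 230 − 1(206.5) = 23.46
  F: 470 − 1(206.5) = 263.5
  D: 0 + 2(206.5) = 413.1
  E: 178 (inert)
Total out = 878 kmol/h; y_F = 263.5 / 878 = 0.3001.

0.3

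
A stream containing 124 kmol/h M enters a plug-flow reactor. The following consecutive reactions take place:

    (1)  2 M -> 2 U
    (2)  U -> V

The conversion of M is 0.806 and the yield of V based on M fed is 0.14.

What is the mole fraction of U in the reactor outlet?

0.666

Conversion of M: M consumed = 2ξ₁ = 0.806 × 124 → ξ₁ = 49.97 kmol/h.
Yield of V: 1ξ₂ / 124 = 0.14 → ξ₂ = 17.36 kmol/h.
Outlet amounts (n = n₀ + Σ ν·ξ):
  M: 124 − 2(49.97) = 24.06
  U: 0 + 2(49.97) − 1(17.36) = 82.58
  V: 0 + 1(17.36) = 17.36
Total out = 124 kmol/h; y_U = 82.58 / 124 = 0.666.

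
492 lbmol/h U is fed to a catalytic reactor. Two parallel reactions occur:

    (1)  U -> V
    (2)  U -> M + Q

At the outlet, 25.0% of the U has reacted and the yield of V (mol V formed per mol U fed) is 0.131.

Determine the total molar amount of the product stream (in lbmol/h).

Yield of V: 1ξ₁ / 492 = 0.131 → ξ₁ = 64.45 lbmol/h.
Conversion of U: 1ξ₁ + 1ξ₂ = 0.25 × 492 = 123 → ξ₂ = 58.55 lbmol/h.
Outlet amounts (n = n₀ + Σ ν·ξ):
  U: 492 − 1(64.45) − 1(58.55) = 369
  V: 0 + 1(64.45) = 64.45
  M: 0 + 1(58.55) = 58.55
  Q: 0 + 1(58.55) = 58.55
Total out = 369 + 64.45 + 58.55 + 58.55 = 550.5 lbmol/h.

551 lbmol/h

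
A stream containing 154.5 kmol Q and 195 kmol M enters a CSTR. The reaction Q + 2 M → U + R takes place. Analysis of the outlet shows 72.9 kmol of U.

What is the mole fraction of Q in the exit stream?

For U: n = n₀ + 1ξ → 72.9 = 0 + 1ξ, giving ξ = 72.9 kmol.
Outlet amounts (n = n₀ + ν ξ):
  Q: 154.5 − 1(72.9) = 81.6
  M: 195 − 2(72.9) = 49.2
  U: 0 + 1(72.9) = 72.9
  R: 0 + 1(72.9) = 72.9
Total out = 276.6 kmol; y_Q = 81.6 / 276.6 = 0.295.

0.295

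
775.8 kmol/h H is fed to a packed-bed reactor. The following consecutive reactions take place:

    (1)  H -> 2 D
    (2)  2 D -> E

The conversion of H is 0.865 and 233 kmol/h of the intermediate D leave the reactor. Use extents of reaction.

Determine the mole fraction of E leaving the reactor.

0.622

Conversion of H: H consumed = 1ξ₁ = 0.865 × 775.8 → ξ₁ = 671.1 kmol/h.
D balance: n_D = 0 + 2ξ₁ − 2ξ₂ = 233 → ξ₂ = (2·671.1 − 233)/2 = 554.6 kmol/h.
Outlet amounts (n = n₀ + Σ ν·ξ):
  H: 775.8 − 1(671.1) = 104.7
  D: 0 + 2(671.1) − 2(554.6) = 233
  E: 0 + 1(554.6) = 554.6
Total out = 892.3 kmol/h; y_E = 554.6 / 892.3 = 0.6215.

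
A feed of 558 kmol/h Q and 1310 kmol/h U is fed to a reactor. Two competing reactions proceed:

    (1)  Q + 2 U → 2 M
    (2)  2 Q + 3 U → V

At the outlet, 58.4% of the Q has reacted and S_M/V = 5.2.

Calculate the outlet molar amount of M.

Conversion of Q: Q consumed = 0.584 × 558 = 325.9 kmol/h = 1ξ₁ + 2ξ₂.
Selectivity: 2ξ₁ / (1ξ₂) = 5.2 → ξ₁ = 2.6 ξ₂.
Substitute: (1·2.6 + 2) ξ₂ = 325.9 → ξ₂ = 70.84 kmol/h, ξ₁ = 184.2 kmol/h.
Outlet amounts (n = n₀ + Σ ν·ξ):
  Q: 558 − 1(184.2) − 2(70.84) = 232.1
  U: 1310 − 2(184.2) − 3(70.84) = 729.1
  M: 0 + 2(184.2) = 368.4
  V: 0 + 1(70.84) = 70.84

368 kmol/h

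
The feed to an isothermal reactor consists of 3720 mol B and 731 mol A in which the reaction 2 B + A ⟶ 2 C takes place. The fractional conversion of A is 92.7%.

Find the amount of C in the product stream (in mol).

A reacted = 0.927 × 731 = 677.6 mol; ν_A = −1, so ξ = 677.6/1 = 677.6 mol.
Outlet amounts (n = n₀ + ν ξ):
  B: 3720 − 2(677.6) = 2365
  A: 731 − 1(677.6) = 53.36
  C: 0 + 2(677.6) = 1355

1360 mol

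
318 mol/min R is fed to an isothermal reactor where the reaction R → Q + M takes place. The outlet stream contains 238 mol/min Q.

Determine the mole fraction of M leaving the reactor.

0.428

For Q: n = n₀ + 1ξ → 238 = 0 + 1ξ, giving ξ = 238 mol/min.
Outlet amounts (n = n₀ + ν ξ):
  R: 318 − 1(238) = 80
  Q: 0 + 1(238) = 238
  M: 0 + 1(238) = 238
Total out = 556 mol/min; y_M = 238 / 556 = 0.4281.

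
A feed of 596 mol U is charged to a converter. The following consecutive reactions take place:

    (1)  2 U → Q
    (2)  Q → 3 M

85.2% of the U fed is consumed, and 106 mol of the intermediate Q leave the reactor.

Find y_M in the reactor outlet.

Conversion of U: U consumed = 2ξ₁ = 0.852 × 596 → ξ₁ = 253.9 mol.
Q balance: n_Q = 0 + 1ξ₁ − 1ξ₂ = 106 → ξ₂ = (1·253.9 − 106)/1 = 147.9 mol.
Outlet amounts (n = n₀ + Σ ν·ξ):
  U: 596 − 2(253.9) = 88.21
  Q: 0 + 1(253.9) − 1(147.9) = 106
  M: 0 + 3(147.9) = 443.7
Total out = 637.9 mol; y_M = 443.7 / 637.9 = 0.6955.

0.696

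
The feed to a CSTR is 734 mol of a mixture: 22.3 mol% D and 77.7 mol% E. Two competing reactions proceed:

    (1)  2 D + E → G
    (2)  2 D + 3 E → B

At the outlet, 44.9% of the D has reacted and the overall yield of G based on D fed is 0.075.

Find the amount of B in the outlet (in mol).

Yield of G: 1ξ₁ / 163.7 = 0.075 → ξ₁ = 12.28 mol.
Conversion of D: 2ξ₁ + 2ξ₂ = 0.449 × 163.7 = 73.49 → ξ₂ = 24.47 mol.
Outlet amounts (n = n₀ + Σ ν·ξ):
  D: 163.7 − 2(12.28) − 2(24.47) = 90.19
  E: 570.3 − 1(12.28) − 3(24.47) = 484.6
  G: 0 + 1(12.28) = 12.28
  B: 0 + 1(24.47) = 24.47

24.5 mol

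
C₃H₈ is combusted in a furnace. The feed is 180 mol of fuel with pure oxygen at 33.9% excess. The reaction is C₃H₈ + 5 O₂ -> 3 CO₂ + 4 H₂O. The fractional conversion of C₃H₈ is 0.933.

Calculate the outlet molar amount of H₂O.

Stoichiometric O₂ = 5 × 180 = 900 mol; O₂ fed = 900 × 1.339 = 1205 mol.
Fuel reacted = 0.933 × 180 → ξ = 167.9 mol.
Outlet (n = n₀ + ν ξ):
  C₃H₈: 180 − 1(167.9) = 12.06
  O₂: 1205 − 5(167.9) = 365.4
  CO₂: 0 + 3(167.9) = 503.8
  H₂O: 0 + 4(167.9) = 671.8

672 mol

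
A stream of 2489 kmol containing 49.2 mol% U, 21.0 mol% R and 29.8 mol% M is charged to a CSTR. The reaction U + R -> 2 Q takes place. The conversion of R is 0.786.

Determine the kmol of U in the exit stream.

R reacted = 0.786 × 522.7 = 410.8 kmol; ν_R = −1, so ξ = 410.8/1 = 410.8 kmol.
Outlet amounts (n = n₀ + ν ξ):
  U: 1225 − 1(410.8) = 813.8
  R: 522.7 − 1(410.8) = 111.9
  Q: 0 + 2(410.8) = 821.7
  M: 741.7 (inert)

814 kmol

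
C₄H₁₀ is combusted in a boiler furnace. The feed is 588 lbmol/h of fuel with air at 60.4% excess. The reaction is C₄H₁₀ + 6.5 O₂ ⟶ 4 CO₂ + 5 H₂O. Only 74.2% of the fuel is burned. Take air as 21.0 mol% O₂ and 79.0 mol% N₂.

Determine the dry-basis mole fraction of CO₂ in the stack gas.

Stoichiometric O₂ = 6.5 × 588 = 3822 lbmol/h; O₂ fed = 3822 × 1.604 = 6130 lbmol/h.
N₂ fed = 6130 × 79/21 = 23060 lbmol/h.
Fuel reacted = 0.742 × 588 → ξ = 436.3 lbmol/h.
Outlet (n = n₀ + ν ξ):
  C₄H₁₀: 588 − 1(436.3) = 151.7
  O₂: 6130 − 6.5(436.3) = 3295
  N₂: 23060 (inert)
  CO₂: 0 + 4(436.3) = 1745
  H₂O: 0 + 5(436.3) = 2181
Dry total = 28250 lbmol/h; y_CO₂ (dry) = 1745 / 28250 = 0.06177.

0.0618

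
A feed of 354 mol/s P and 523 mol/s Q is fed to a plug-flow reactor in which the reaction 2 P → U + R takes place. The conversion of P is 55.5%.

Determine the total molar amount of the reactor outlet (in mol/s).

P reacted = 0.555 × 354 = 196.5 mol/s; ν_P = −2, so ξ = 196.5/2 = 98.24 mol/s.
Outlet amounts (n = n₀ + ν ξ):
  P: 354 − 2(98.24) = 157.5
  U: 0 + 1(98.24) = 98.24
  R: 0 + 1(98.24) = 98.24
  Q: 523 (inert)
Total out = 157.5 + 98.24 + 98.24 + 523 = 877 mol/s.

877 mol/s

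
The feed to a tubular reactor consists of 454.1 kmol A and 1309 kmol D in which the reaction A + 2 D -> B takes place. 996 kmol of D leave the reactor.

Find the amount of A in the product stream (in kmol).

For D: n = n₀ − 2ξ → 996 = 1309 − 2ξ, giving ξ = 156.5 kmol.
Outlet amounts (n = n₀ + ν ξ):
  A: 454.1 − 1(156.5) = 297.6
  D: 1309 − 2(156.5) = 996
  B: 0 + 1(156.5) = 156.5

298 kmol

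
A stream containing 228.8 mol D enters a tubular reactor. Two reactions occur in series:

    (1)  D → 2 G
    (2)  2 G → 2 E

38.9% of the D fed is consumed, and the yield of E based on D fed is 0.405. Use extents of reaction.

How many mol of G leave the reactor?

85.3 mol

Conversion of D: D consumed = 1ξ₁ = 0.389 × 228.8 → ξ₁ = 89 mol.
Yield of E: 2ξ₂ / 228.8 = 0.405 → ξ₂ = 46.33 mol.
Outlet amounts (n = n₀ + Σ ν·ξ):
  D: 228.8 − 1(89) = 139.8
  G: 0 + 2(89) − 2(46.33) = 85.34
  E: 0 + 2(46.33) = 92.66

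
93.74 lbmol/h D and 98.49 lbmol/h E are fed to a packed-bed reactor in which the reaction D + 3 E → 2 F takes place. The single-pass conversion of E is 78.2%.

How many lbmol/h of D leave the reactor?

68.1 lbmol/h

E reacted = 0.782 × 98.49 = 77.02 lbmol/h; ν_E = −3, so ξ = 77.02/3 = 25.67 lbmol/h.
Outlet amounts (n = n₀ + ν ξ):
  D: 93.74 − 1(25.67) = 68.07
  E: 98.49 − 3(25.67) = 21.47
  F: 0 + 2(25.67) = 51.35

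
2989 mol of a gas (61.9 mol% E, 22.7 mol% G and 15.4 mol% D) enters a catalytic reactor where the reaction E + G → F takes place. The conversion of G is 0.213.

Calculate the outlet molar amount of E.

1710 mol

G reacted = 0.213 × 678.5 = 144.5 mol; ν_G = −1, so ξ = 144.5/1 = 144.5 mol.
Outlet amounts (n = n₀ + ν ξ):
  E: 1850 − 1(144.5) = 1706
  G: 678.5 − 1(144.5) = 534
  F: 0 + 1(144.5) = 144.5
  D: 460.3 (inert)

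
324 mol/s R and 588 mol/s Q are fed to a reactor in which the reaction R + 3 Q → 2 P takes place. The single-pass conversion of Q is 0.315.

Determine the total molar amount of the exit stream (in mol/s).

Q reacted = 0.315 × 588 = 185.2 mol/s; ν_Q = −3, so ξ = 185.2/3 = 61.74 mol/s.
Outlet amounts (n = n₀ + ν ξ):
  R: 324 − 1(61.74) = 262.3
  Q: 588 − 3(61.74) = 402.8
  P: 0 + 2(61.74) = 123.5
Total out = 262.3 + 402.8 + 123.5 = 788.5 mol/s.

789 mol/s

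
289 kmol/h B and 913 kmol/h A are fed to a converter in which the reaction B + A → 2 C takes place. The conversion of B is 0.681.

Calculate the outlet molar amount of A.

716 kmol/h

B reacted = 0.681 × 289 = 196.8 kmol/h; ν_B = −1, so ξ = 196.8/1 = 196.8 kmol/h.
Outlet amounts (n = n₀ + ν ξ):
  B: 289 − 1(196.8) = 92.19
  A: 913 − 1(196.8) = 716.2
  C: 0 + 2(196.8) = 393.6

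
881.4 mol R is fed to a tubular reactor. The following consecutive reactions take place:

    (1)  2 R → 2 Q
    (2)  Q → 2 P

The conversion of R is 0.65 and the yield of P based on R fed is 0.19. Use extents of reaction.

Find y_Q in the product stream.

0.507

Conversion of R: R consumed = 2ξ₁ = 0.65 × 881.4 → ξ₁ = 286.5 mol.
Yield of P: 2ξ₂ / 881.4 = 0.19 → ξ₂ = 83.73 mol.
Outlet amounts (n = n₀ + Σ ν·ξ):
  R: 881.4 − 2(286.5) = 308.5
  Q: 0 + 2(286.5) − 1(83.73) = 489.2
  P: 0 + 2(83.73) = 167.5
Total out = 965.1 mol; y_Q = 489.2 / 965.1 = 0.5068.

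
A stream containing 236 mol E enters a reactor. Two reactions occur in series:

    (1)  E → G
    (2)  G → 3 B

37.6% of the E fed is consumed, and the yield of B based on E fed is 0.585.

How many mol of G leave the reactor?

42.7 mol

Conversion of E: E consumed = 1ξ₁ = 0.376 × 236 → ξ₁ = 88.74 mol.
Yield of B: 3ξ₂ / 236 = 0.585 → ξ₂ = 46.02 mol.
Outlet amounts (n = n₀ + Σ ν·ξ):
  E: 236 − 1(88.74) = 147.3
  G: 0 + 1(88.74) − 1(46.02) = 42.72
  B: 0 + 3(46.02) = 138.1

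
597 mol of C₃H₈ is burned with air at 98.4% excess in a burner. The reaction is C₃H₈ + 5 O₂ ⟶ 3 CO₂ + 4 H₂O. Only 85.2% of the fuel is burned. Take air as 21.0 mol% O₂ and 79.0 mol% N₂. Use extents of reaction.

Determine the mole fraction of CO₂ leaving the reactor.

0.0521

Stoichiometric O₂ = 5 × 597 = 2985 mol; O₂ fed = 2985 × 1.984 = 5922 mol.
N₂ fed = 5922 × 79/21 = 22280 mol.
Fuel reacted = 0.852 × 597 → ξ = 508.6 mol.
Outlet (n = n₀ + ν ξ):
  C₃H₈: 597 − 1(508.6) = 88.36
  O₂: 5922 − 5(508.6) = 3379
  N₂: 22280 (inert)
  CO₂: 0 + 3(508.6) = 1526
  H₂O: 0 + 4(508.6) = 2035
Total out = 29310 mol; y_CO₂ = 1526 / 29310 = 0.05207.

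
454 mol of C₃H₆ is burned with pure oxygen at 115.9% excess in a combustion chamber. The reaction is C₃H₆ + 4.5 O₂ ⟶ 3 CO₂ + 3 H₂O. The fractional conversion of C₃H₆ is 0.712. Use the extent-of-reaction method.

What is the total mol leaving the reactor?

Stoichiometric O₂ = 4.5 × 454 = 2043 mol; O₂ fed = 2043 × 2.159 = 4411 mol.
Fuel reacted = 0.712 × 454 → ξ = 323.2 mol.
Outlet (n = n₀ + ν ξ):
  C₃H₆: 454 − 1(323.2) = 130.8
  O₂: 4411 − 4.5(323.2) = 2956
  CO₂: 0 + 3(323.2) = 969.7
  H₂O: 0 + 3(323.2) = 969.7
Total out = 130.8 + 2956 + 969.7 + 969.7 = 5026 mol.

5030 mol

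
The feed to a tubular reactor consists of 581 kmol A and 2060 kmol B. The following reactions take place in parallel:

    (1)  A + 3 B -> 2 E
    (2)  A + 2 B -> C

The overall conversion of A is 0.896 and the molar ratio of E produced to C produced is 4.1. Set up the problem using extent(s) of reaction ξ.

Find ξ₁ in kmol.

ξ₁ = 350 kmol

Conversion of A: A consumed = 0.896 × 581 = 520.6 kmol = 1ξ₁ + 1ξ₂.
Selectivity: 2ξ₁ / (1ξ₂) = 4.1 → ξ₁ = 2.05 ξ₂.
Substitute: (1·2.05 + 1) ξ₂ = 520.6 → ξ₂ = 170.7 kmol, ξ₁ = 349.9 kmol.
Outlet amounts (n = n₀ + Σ ν·ξ):
  A: 581 − 1(349.9) − 1(170.7) = 60.42
  B: 2060 − 3(349.9) − 2(170.7) = 669
  E: 0 + 2(349.9) = 699.8
  C: 0 + 1(170.7) = 170.7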